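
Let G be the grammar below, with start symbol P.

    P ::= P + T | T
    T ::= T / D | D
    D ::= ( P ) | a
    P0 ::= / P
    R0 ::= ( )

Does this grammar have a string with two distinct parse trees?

(P0, R0 are unreachable from P, so their rules don't affect L(P).) This is a standard precedence ladder (P over T over D), with each level left-recursive on its own operator ('+' at P, '/' at T). That structure is LR(1), hence unambiguous.

Unambiguous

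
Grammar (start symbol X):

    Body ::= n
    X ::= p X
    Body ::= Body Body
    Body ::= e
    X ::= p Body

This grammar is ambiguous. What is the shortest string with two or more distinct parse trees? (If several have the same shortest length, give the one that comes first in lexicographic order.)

length 2: no string has ≥2 trees
length 3: no string has ≥2 trees
length 4: p e e e has 2 parse trees

Two derivations of p e e e:
  X ⇒ p Body ⇒ p Body Body ⇒ p Body Body Body ⇒ p e Body Body ⇒ p e e Body ⇒ p e e e
  X ⇒ p Body ⇒ p Body Body ⇒ p e Body ⇒ p e Body Body ⇒ p e e Body ⇒ p e e e

p e e e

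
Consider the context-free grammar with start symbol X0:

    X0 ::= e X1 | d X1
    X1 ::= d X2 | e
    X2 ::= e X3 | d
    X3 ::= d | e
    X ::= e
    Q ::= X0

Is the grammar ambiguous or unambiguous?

Only X0, X1, X2, X3 are reachable from X0; ignoring the rest: The reachable rules are right-linear with at most one rule per (nonterminal, next-terminal) pair. Each input token forces the next rule, so parsing is deterministic.

Unambiguous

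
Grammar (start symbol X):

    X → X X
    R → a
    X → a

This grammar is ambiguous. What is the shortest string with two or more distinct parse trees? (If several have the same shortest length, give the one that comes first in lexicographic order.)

a a a

length 1: no string has ≥2 trees
length 2: no string has ≥2 trees
length 3: a a a has 2 parse trees

Two derivations of a a a:
  X ⇒ X X ⇒ X X X ⇒ a X X ⇒ a a X ⇒ a a a
  X ⇒ X X ⇒ a X ⇒ a X X ⇒ a a X ⇒ a a a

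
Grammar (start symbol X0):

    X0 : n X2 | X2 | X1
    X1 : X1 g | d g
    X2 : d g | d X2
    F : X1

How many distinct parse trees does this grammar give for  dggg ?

Parse trees for dggg:
  [X0 [X1 [X1 [X1 d g] g] g]]

1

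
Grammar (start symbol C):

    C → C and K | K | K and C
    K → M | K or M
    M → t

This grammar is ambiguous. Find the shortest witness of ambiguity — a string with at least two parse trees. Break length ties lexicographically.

length 1: no string has ≥2 trees
length 3: t and t has 2 parse trees

Two derivations of t and t:
  C ⇒ C and K ⇒ K and K ⇒ M and K ⇒ t and K ⇒ t and M ⇒ t and t
  C ⇒ K and C ⇒ M and C ⇒ t and C ⇒ t and K ⇒ t and M ⇒ t and t

t and t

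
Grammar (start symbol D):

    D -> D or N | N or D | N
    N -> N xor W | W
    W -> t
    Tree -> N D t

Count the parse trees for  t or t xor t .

Parse trees for t or t xor t:
  [D [D [N [W t]]] or [N [N [W t]] xor [W t]]]
  [D [N [W t]] or [D [N [N [W t]] xor [W t]]]]

2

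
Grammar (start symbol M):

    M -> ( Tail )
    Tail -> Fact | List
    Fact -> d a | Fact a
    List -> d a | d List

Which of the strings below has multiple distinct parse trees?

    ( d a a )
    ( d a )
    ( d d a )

( d a a ): 1 tree
( d a ): 2 trees
( d d a ): 1 tree

( d a )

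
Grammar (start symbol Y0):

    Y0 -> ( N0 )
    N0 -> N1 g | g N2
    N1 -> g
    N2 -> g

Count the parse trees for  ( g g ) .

2

Parse trees for ( g g ):
  [Y0 ( [N0 [N1 g] g] )]
  [Y0 ( [N0 g [N2 g]] )]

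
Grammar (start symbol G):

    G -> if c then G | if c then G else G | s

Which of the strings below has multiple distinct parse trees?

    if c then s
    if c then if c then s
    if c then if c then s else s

if c then s: 1 tree
if c then if c then s: 1 tree
if c then if c then s else s: 2 trees

if c then if c then s else s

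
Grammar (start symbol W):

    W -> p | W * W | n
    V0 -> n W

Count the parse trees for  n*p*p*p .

5

Parse trees for n*p*p*p:
  [W [W n] * [W [W p] * [W [W p] * [W p]]]]
  [W [W n] * [W [W [W p] * [W p]] * [W p]]]
  [W [W [W n] * [W p]] * [W [W p] * [W p]]]
  [W [W [W n] * [W [W p] * [W p]]] * [W p]]
  [W [W [W [W n] * [W p]] * [W p]] * [W p]]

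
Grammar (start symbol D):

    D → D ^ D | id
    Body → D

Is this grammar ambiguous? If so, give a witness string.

Witness: id ^ id ^ id

Derivation 1: D ⇒ D ^ D ⇒ D ^ D ^ D ⇒ id ^ D ^ D ⇒ id ^ id ^ D ⇒ id ^ id ^ id
Derivation 2: D ⇒ D ^ D ⇒ id ^ D ⇒ id ^ D ^ D ⇒ id ^ id ^ D ⇒ id ^ id ^ id

Two distinct leftmost derivations for the same string.

Ambiguous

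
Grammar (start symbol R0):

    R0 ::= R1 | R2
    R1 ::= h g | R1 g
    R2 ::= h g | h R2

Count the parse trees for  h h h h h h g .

Parse trees for h h h h h h g:
  [R0 [R2 h [R2 h [R2 h [R2 h [R2 h [R2 h g]]]]]]]

1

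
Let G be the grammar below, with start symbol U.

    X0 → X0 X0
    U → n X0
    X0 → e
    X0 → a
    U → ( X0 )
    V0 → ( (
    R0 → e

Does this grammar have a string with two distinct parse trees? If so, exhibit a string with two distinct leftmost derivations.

Ambiguous

Witness: n a a a

Derivation 1: U ⇒ n X0 ⇒ n X0 X0 ⇒ n X0 X0 X0 ⇒ n a X0 X0 ⇒ n a a X0 ⇒ n a a a
Derivation 2: U ⇒ n X0 ⇒ n X0 X0 ⇒ n a X0 ⇒ n a X0 X0 ⇒ n a a X0 ⇒ n a a a

Two distinct leftmost derivations for the same string.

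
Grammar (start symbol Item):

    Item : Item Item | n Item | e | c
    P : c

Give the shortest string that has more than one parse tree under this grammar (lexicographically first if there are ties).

length 1: no string has ≥2 trees
length 2: no string has ≥2 trees
length 3: c c c has 2 parse trees

Two derivations of c c c:
  Item ⇒ Item Item ⇒ Item Item Item ⇒ c Item Item ⇒ c c Item ⇒ c c c
  Item ⇒ Item Item ⇒ c Item ⇒ c Item Item ⇒ c c Item ⇒ c c c

c c c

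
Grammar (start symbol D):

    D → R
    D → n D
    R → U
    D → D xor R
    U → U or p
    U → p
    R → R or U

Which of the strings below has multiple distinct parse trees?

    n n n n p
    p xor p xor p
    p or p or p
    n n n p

p or p or p

n n n n p: 1 tree
p xor p xor p: 1 tree
p or p or p: 4 trees
n n n p: 1 tree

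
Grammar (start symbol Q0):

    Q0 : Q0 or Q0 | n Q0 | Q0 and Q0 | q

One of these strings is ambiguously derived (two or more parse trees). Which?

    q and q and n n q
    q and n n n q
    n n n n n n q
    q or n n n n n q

q and q and n n q

q and q and n n q: 2 trees
q and n n n q: 1 tree
n n n n n n q: 1 tree
q or n n n n n q: 1 tree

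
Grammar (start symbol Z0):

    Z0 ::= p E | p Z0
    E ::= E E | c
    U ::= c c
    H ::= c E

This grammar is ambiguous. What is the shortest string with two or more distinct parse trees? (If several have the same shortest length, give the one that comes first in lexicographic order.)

p c c c

length 2: no string has ≥2 trees
length 3: no string has ≥2 trees
length 4: p c c c has 2 parse trees

Two derivations of p c c c:
  Z0 ⇒ p E ⇒ p E E ⇒ p E E E ⇒ p c E E ⇒ p c c E ⇒ p c c c
  Z0 ⇒ p E ⇒ p E E ⇒ p c E ⇒ p c E E ⇒ p c c E ⇒ p c c c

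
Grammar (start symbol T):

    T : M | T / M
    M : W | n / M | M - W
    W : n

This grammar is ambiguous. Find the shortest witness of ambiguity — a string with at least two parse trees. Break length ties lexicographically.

length 1: no string has ≥2 trees
length 3: n / n has 2 parse trees

Two derivations of n / n:
  T ⇒ M ⇒ n / M ⇒ n / W ⇒ n / n
  T ⇒ T / M ⇒ M / M ⇒ W / M ⇒ n / M ⇒ n / W ⇒ n / n

n / n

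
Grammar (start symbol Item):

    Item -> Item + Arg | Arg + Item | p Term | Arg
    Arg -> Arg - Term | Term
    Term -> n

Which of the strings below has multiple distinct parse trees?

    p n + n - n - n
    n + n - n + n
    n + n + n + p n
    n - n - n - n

p n + n - n - n: 1 tree
n + n - n + n: 4 trees
n + n + n + p n: 1 tree
n - n - n - n: 1 tree

n + n - n + n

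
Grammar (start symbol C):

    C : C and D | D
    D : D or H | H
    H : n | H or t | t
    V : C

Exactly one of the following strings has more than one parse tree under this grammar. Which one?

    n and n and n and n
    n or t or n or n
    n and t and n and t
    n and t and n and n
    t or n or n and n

n and n and n and n: 1 tree
n or t or n or n: 2 trees
n and t and n and t: 1 tree
n and t and n and n: 1 tree
t or n or n and n: 1 tree

n or t or n or n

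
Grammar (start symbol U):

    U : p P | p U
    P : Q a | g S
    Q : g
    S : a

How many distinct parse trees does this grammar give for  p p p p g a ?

2

Parse trees for p p p p g a:
  [U p [U p [U p [U p [P [Q g] a]]]]]
  [U p [U p [U p [U p [P g [S a]]]]]]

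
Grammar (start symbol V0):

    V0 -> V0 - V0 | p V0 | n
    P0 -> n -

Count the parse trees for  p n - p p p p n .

Parse trees for p n - p p p p n:
  [V0 [V0 p [V0 n]] - [V0 p [V0 p [V0 p [V0 p [V0 n]]]]]]
  [V0 p [V0 [V0 n] - [V0 p [V0 p [V0 p [V0 p [V0 n]]]]]]]

2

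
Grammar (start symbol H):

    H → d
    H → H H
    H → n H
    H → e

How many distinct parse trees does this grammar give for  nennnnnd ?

Parse trees for nennnnnd:
  [H [H n [H e]] [H n [H n [H n [H n [H n [H d]]]]]]]
  [H n [H [H e] [H n [H n [H n [H n [H n [H d]]]]]]]]

2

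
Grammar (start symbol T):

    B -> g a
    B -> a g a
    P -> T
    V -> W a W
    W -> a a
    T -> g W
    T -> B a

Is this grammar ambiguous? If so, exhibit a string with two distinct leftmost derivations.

Ambiguous

Witness: g a a

Derivation 1: T ⇒ g W ⇒ g a a
Derivation 2: T ⇒ B a ⇒ g a a

Two distinct leftmost derivations for the same string.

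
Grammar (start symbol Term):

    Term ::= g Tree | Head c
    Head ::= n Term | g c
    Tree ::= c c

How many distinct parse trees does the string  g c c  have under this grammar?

Parse trees for g c c:
  [Term g [Tree c c]]
  [Term [Head g c] c]

2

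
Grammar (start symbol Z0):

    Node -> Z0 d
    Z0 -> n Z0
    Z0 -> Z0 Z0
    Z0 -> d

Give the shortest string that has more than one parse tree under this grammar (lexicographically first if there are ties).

length 1: no string has ≥2 trees
length 2: no string has ≥2 trees
length 3: d d d has 2 parse trees

Two derivations of d d d:
  Z0 ⇒ Z0 Z0 ⇒ Z0 Z0 Z0 ⇒ d Z0 Z0 ⇒ d d Z0 ⇒ d d d
  Z0 ⇒ Z0 Z0 ⇒ d Z0 ⇒ d Z0 Z0 ⇒ d d Z0 ⇒ d d d

d d d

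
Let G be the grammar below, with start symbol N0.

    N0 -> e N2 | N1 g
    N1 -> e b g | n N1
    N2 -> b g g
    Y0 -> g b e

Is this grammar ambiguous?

Witness: e b g g

Derivation 1: N0 ⇒ e N2 ⇒ e b g g
Derivation 2: N0 ⇒ N1 g ⇒ e b g g

Two distinct leftmost derivations for the same string.

Ambiguous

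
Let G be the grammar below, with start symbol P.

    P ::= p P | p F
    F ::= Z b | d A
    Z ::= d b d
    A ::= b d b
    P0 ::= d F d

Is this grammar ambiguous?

Witness: p d b d b

Derivation 1: P ⇒ p F ⇒ p Z b ⇒ p d b d b
Derivation 2: P ⇒ p F ⇒ p d A ⇒ p d b d b

Two distinct leftmost derivations for the same string.

Ambiguous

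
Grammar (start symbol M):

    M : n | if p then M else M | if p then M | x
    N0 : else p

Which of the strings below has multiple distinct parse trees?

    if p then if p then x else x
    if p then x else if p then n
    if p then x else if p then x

if p then if p then x else x

if p then if p then x else x: 2 trees
if p then x else if p then n: 1 tree
if p then x else if p then x: 1 tree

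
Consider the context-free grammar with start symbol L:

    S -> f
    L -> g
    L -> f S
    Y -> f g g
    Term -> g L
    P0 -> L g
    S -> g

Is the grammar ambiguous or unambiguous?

Only L, S are reachable from L; ignoring the rest: Restricted to the reachable nonterminals, every rule has the form A → t or A → t B, and no two rules for the same A share a first terminal. The grammar encodes a DFA — one run per string.

Unambiguous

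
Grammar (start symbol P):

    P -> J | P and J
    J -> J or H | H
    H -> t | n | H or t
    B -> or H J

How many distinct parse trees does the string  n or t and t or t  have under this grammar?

Parse trees for n or t and t or t:
  [P [P [J [J [H n]] or [H t]]] and [J [J [H t]] or [H t]]]
  [P [P [J [J [H n]] or [H t]]] and [J [H [H t] or t]]]
  [P [P [J [H [H n] or t]]] and [J [J [H t]] or [H t]]]
  [P [P [J [H [H n] or t]]] and [J [H [H t] or t]]]

4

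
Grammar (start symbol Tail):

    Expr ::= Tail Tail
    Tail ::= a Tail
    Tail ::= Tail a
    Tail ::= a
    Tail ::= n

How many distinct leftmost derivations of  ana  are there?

Parse trees for ana:
  [Tail a [Tail [Tail n] a]]
  [Tail [Tail a [Tail n]] a]

2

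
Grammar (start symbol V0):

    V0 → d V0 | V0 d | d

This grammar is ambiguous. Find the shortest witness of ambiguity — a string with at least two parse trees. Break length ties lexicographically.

d d

length 1: no string has ≥2 trees
length 2: d d has 2 parse trees

Two derivations of d d:
  V0 ⇒ d V0 ⇒ d d
  V0 ⇒ V0 d ⇒ d d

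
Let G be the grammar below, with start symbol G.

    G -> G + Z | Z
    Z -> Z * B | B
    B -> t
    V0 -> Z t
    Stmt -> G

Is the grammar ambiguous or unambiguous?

Unambiguous

(V0, Stmt are unreachable from G, so their rules don't affect L(G).) The grammar is stratified — G handles '+' (left-recursive), Z handles '*', B atoms. Each operator has a fixed associativity and precedence level, so every string has one parse.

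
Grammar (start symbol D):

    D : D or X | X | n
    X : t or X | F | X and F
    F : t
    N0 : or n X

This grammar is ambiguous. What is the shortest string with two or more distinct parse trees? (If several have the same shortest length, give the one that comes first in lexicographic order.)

t or t

length 1: no string has ≥2 trees
length 3: t or t has 2 parse trees

Two derivations of t or t:
  D ⇒ D or X ⇒ X or X ⇒ F or X ⇒ t or X ⇒ t or F ⇒ t or t
  D ⇒ X ⇒ t or X ⇒ t or F ⇒ t or t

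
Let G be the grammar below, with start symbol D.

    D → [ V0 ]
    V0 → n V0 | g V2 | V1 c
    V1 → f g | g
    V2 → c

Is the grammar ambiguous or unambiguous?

Ambiguous

Witness: [ g c ]

Derivation 1: D ⇒ [ V0 ] ⇒ [ g V2 ] ⇒ [ g c ]
Derivation 2: D ⇒ [ V0 ] ⇒ [ V1 c ] ⇒ [ g c ]

Two distinct leftmost derivations for the same string.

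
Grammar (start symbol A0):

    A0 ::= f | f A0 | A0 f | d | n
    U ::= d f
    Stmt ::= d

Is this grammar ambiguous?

Witness: f f

Derivation 1: A0 ⇒ f A0 ⇒ f f
Derivation 2: A0 ⇒ A0 f ⇒ f f

Two distinct leftmost derivations for the same string.

Ambiguous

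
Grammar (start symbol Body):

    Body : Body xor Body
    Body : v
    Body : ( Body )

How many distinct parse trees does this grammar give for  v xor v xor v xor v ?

Parse trees for v xor v xor v xor v:
  [Body [Body v] xor [Body [Body v] xor [Body [Body v] xor [Body v]]]]
  [Body [Body v] xor [Body [Body [Body v] xor [Body v]] xor [Body v]]]
  [Body [Body [Body v] xor [Body v]] xor [Body [Body v] xor [Body v]]]
  [Body [Body [Body v] xor [Body [Body v] xor [Body v]]] xor [Body v]]
  [Body [Body [Body [Body v] xor [Body v]] xor [Body v]] xor [Body v]]

5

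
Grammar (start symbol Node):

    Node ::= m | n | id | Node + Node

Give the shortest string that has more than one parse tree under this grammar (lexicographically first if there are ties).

length 1: no string has ≥2 trees
length 3: no string has ≥2 trees
length 5: id + id + id has 2 parse trees

Two derivations of id + id + id:
  Node ⇒ Node + Node ⇒ id + Node ⇒ id + Node + Node ⇒ id + id + Node ⇒ id + id + id
  Node ⇒ Node + Node ⇒ Node + Node + Node ⇒ id + Node + Node ⇒ id + id + Node ⇒ id + id + id

id + id + id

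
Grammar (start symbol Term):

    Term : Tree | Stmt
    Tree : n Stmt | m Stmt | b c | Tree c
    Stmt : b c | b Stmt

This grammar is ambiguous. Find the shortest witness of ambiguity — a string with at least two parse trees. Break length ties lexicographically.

b c

length 2: b c has 2 parse trees

Two derivations of b c:
  Term ⇒ Tree ⇒ b c
  Term ⇒ Stmt ⇒ b c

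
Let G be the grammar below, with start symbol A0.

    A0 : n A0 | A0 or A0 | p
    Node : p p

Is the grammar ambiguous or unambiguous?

Ambiguous

Witness: n p or p

Derivation 1: A0 ⇒ n A0 ⇒ n A0 or A0 ⇒ n p or A0 ⇒ n p or p
Derivation 2: A0 ⇒ A0 or A0 ⇒ n A0 or A0 ⇒ n p or A0 ⇒ n p or p

Two distinct leftmost derivations for the same string.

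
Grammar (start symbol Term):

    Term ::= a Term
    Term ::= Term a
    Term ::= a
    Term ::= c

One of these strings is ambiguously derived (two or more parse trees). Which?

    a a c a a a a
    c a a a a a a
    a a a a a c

a a c a a a a: 15 trees
c a a a a a a: 1 tree
a a a a a c: 1 tree

a a c a a a a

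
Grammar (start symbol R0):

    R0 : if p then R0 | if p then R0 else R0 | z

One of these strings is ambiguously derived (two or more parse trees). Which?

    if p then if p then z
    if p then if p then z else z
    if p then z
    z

if p then if p then z else z

if p then if p then z: 1 tree
if p then if p then z else z: 2 trees
if p then z: 1 tree
z: 1 tree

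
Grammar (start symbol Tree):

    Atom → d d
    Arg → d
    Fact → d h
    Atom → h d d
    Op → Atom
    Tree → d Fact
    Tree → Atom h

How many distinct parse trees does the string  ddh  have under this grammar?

2

Parse trees for ddh:
  [Tree d [Fact d h]]
  [Tree [Atom d d] h]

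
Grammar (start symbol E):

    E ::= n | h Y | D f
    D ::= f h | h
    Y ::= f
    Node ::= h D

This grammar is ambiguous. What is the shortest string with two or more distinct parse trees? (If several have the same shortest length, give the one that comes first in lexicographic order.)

h f

length 1: no string has ≥2 trees
length 2: h f has 2 parse trees

Two derivations of h f:
  E ⇒ h Y ⇒ h f
  E ⇒ D f ⇒ h f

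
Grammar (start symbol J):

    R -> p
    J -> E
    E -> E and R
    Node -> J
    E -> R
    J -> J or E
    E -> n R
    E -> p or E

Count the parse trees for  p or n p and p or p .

Parse trees for p or n p and p or p:
  [J [J [E [E p or [E n [R p]]] and [R p]]] or [E [R p]]]
  [J [J [E p or [E [E n [R p]] and [R p]]]] or [E [R p]]]
  [J [J [J [E [R p]]] or [E [E n [R p]] and [R p]]] or [E [R p]]]

3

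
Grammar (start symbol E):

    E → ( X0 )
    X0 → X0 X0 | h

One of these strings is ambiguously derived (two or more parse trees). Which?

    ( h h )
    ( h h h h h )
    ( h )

( h h h h h )

( h h ): 1 tree
( h h h h h ): 14 trees
( h ): 1 tree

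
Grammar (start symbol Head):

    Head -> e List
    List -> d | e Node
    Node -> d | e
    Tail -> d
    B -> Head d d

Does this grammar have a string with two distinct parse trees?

(Tail, B are unreachable from Head, so their rules don't affect L(Head).) The reachable rules are right-linear with at most one rule per (nonterminal, next-terminal) pair. Each input token forces the next rule, so parsing is deterministic.

Unambiguous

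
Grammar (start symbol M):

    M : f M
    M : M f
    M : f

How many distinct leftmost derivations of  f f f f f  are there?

16

Parse trees for f f f f f (showing first 6 of 16):
  [M f [M f [M f [M f [M f]]]]]
  [M f [M f [M f [M [M f] f]]]]
  [M f [M f [M [M f [M f]] f]]]
  [M f [M f [M [M [M f] f] f]]]
  [M f [M [M f [M f [M f]]] f]]
  [M f [M [M f [M [M f] f]] f]]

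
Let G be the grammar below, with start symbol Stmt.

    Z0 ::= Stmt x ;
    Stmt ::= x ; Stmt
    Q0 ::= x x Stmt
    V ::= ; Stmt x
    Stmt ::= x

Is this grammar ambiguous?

Unambiguous

Only Stmt is reachable from Stmt; ignoring the rest: Right-recursive list with a separator: after each atom, whether the separator follows determines the rule. One parse per string.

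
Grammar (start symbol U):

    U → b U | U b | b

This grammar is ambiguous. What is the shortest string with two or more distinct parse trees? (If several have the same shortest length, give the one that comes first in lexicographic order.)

length 1: no string has ≥2 trees
length 2: b b has 2 parse trees

Two derivations of b b:
  U ⇒ b U ⇒ b b
  U ⇒ U b ⇒ b b

b b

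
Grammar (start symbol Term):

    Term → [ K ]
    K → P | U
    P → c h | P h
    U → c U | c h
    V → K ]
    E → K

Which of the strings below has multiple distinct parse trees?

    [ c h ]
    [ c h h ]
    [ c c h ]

[ c h ]

[ c h ]: 2 trees
[ c h h ]: 1 tree
[ c c h ]: 1 tree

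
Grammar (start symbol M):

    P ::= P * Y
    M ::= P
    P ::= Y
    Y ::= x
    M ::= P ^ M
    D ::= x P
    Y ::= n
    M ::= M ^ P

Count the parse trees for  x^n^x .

4

Parse trees for x^n^x:
  [M [P [Y x]] ^ [M [P [Y n]] ^ [M [P [Y x]]]]]
  [M [P [Y x]] ^ [M [M [P [Y n]]] ^ [P [Y x]]]]
  [M [M [P [Y x]] ^ [M [P [Y n]]]] ^ [P [Y x]]]
  [M [M [M [P [Y x]]] ^ [P [Y n]]] ^ [P [Y x]]]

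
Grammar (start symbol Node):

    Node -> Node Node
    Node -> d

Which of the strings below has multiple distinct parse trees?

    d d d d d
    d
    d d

d d d d d

d d d d d: 14 trees
d: 1 tree
d d: 1 tree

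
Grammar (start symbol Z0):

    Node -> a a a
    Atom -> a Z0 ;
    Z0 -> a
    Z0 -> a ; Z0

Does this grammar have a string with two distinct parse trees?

(Node, Atom are unreachable from Z0, so their rules don't affect L(Z0).) The reachable grammar is A → atom sep A | atom. Each atom is followed by either the separator (recurse) or end-of-string (stop) — no choice point.

Unambiguous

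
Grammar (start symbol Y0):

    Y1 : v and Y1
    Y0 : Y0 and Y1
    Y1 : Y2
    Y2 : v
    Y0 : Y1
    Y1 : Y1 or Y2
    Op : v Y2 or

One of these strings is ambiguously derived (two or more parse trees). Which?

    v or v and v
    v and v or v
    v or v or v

v or v and v: 1 tree
v and v or v: 3 trees
v or v or v: 1 tree

v and v or v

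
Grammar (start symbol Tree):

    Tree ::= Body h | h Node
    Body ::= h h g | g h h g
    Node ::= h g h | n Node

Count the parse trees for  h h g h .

Parse trees for h h g h:
  [Tree [Body h h g] h]
  [Tree h [Node h g h]]

2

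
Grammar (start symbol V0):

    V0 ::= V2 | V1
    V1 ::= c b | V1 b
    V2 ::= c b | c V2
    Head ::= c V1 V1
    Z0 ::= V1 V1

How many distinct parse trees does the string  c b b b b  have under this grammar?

Parse trees for c b b b b:
  [V0 [V1 [V1 [V1 [V1 c b] b] b] b]]

1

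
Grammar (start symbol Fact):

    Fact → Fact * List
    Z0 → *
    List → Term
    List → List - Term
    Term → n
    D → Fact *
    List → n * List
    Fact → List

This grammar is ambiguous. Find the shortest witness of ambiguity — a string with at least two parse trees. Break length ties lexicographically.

length 1: no string has ≥2 trees
length 3: n * n has 2 parse trees

Two derivations of n * n:
  Fact ⇒ Fact * List ⇒ List * List ⇒ Term * List ⇒ n * List ⇒ n * Term ⇒ n * n
  Fact ⇒ List ⇒ n * List ⇒ n * Term ⇒ n * n

n * n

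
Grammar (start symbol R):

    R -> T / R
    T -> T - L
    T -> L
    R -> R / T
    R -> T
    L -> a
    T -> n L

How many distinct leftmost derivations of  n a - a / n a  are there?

2

Parse trees for n a - a / n a:
  [R [T [T n [L a]] - [L a]] / [R [T n [L a]]]]
  [R [R [T [T n [L a]] - [L a]]] / [T n [L a]]]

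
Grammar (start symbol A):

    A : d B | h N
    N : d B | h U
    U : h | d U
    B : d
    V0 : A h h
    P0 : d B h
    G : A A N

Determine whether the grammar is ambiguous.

Unambiguous

(V0, P0, G are unreachable from A, so their rules don't affect L(A).) Each reachable nonterminal has at most one production per leading terminal, and all productions are right-linear; the derivation is determined token-by-token.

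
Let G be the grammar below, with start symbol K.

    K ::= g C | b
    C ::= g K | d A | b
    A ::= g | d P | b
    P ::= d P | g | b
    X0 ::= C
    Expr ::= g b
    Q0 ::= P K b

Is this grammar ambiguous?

Unambiguous

Only K, C, A, P are reachable from K; ignoring the rest: The reachable rules are right-linear with at most one rule per (nonterminal, next-terminal) pair. Each input token forces the next rule, so parsing is deterministic.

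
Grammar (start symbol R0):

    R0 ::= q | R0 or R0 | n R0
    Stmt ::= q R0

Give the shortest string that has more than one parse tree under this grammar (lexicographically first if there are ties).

n q or q

length 1: no string has ≥2 trees
length 2: no string has ≥2 trees
length 3: no string has ≥2 trees
length 4: n q or q has 2 parse trees

Two derivations of n q or q:
  R0 ⇒ R0 or R0 ⇒ n R0 or R0 ⇒ n q or R0 ⇒ n q or q
  R0 ⇒ n R0 ⇒ n R0 or R0 ⇒ n q or R0 ⇒ n q or q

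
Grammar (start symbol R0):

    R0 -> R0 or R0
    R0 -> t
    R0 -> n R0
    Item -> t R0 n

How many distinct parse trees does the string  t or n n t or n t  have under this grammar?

Parse trees for t or n n t or n t:
  [R0 [R0 t] or [R0 [R0 n [R0 n [R0 t]]] or [R0 n [R0 t]]]]
  [R0 [R0 t] or [R0 n [R0 [R0 n [R0 t]] or [R0 n [R0 t]]]]]
  [R0 [R0 t] or [R0 n [R0 n [R0 [R0 t] or [R0 n [R0 t]]]]]]
  [R0 [R0 [R0 t] or [R0 n [R0 n [R0 t]]]] or [R0 n [R0 t]]]

4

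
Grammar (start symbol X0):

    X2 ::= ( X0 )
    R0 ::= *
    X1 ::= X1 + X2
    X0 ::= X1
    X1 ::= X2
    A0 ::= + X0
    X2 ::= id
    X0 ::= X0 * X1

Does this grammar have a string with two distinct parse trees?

Only X0, X1, X2 are reachable from X0; ignoring the rest: X0 → X0 * X1 | X1  ;  X1 → X1 + X2 | X2  — a left-associative chain with X2 at the bottom. Each string factors uniquely by precedence.

Unambiguous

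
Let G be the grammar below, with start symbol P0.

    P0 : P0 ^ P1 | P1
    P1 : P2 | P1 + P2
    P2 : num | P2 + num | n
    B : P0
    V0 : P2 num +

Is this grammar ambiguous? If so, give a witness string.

Witness: n + num

Derivation 1: P0 ⇒ P1 ⇒ P2 ⇒ P2 + num ⇒ n + num
Derivation 2: P0 ⇒ P1 ⇒ P1 + P2 ⇒ P2 + P2 ⇒ n + P2 ⇒ n + num

Two distinct leftmost derivations for the same string.

Ambiguous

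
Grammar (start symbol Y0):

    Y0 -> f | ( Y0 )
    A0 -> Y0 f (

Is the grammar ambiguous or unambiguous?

Unambiguous

Only Y0 is reachable from Y0; ignoring the rest: Each string is a nest of matched brackets around a single atom. An opening bracket forces the recursive rule; an atom forces the base rule.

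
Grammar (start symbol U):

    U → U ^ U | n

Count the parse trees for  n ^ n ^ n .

Parse trees for n ^ n ^ n:
  [U [U n] ^ [U [U n] ^ [U n]]]
  [U [U [U n] ^ [U n]] ^ [U n]]

2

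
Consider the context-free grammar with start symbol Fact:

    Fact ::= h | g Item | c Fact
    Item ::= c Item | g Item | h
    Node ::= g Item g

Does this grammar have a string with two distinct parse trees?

Unambiguous

Only Fact, Item are reachable from Fact; ignoring the rest: Restricted to the reachable nonterminals, every rule has the form A → t or A → t B, and no two rules for the same A share a first terminal. The grammar encodes a DFA — one run per string.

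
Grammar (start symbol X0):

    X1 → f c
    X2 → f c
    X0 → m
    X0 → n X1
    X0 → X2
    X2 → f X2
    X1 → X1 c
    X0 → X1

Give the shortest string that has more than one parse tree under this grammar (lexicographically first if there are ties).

f c

length 1: no string has ≥2 trees
length 2: f c has 2 parse trees

Two derivations of f c:
  X0 ⇒ X2 ⇒ f c
  X0 ⇒ X1 ⇒ f c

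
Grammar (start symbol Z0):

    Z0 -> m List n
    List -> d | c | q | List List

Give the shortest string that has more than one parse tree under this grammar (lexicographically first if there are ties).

m c c c n

length 3: no string has ≥2 trees
length 4: no string has ≥2 trees
length 5: m c c c n has 2 parse trees

Two derivations of m c c c n:
  Z0 ⇒ m List n ⇒ m List List n ⇒ m c List n ⇒ m c List List n ⇒ m c c List n ⇒ m c c c n
  Z0 ⇒ m List n ⇒ m List List n ⇒ m List List List n ⇒ m c List List n ⇒ m c c List n ⇒ m c c c n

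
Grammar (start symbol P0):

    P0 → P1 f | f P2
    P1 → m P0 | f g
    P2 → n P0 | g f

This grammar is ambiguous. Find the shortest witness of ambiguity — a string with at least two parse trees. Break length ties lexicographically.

length 3: f g f has 2 parse trees

Two derivations of f g f:
  P0 ⇒ P1 f ⇒ f g f
  P0 ⇒ f P2 ⇒ f g f

f g f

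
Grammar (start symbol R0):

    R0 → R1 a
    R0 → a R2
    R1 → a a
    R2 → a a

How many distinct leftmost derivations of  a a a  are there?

2

Parse trees for a a a:
  [R0 [R1 a a] a]
  [R0 a [R2 a a]]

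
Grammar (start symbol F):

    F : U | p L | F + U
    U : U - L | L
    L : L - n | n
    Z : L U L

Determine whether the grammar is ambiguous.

Witness: n - n

Derivation 1: F ⇒ U ⇒ U - L ⇒ L - L ⇒ n - L ⇒ n - n
Derivation 2: F ⇒ U ⇒ L ⇒ L - n ⇒ n - n

Two distinct leftmost derivations for the same string.

Ambiguous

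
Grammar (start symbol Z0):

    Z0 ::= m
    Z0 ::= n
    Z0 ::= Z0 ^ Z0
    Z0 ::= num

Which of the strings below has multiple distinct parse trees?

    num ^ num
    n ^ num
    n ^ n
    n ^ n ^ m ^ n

n ^ n ^ m ^ n

num ^ num: 1 tree
n ^ num: 1 tree
n ^ n: 1 tree
n ^ n ^ m ^ n: 5 trees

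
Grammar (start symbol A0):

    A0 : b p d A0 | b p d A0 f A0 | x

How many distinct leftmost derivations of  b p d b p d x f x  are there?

2

Parse trees for b p d b p d x f x:
  [A0 b p d [A0 b p d [A0 x] f [A0 x]]]
  [A0 b p d [A0 b p d [A0 x]] f [A0 x]]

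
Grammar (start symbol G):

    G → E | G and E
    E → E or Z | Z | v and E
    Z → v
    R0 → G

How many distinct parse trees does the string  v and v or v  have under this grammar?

Parse trees for v and v or v:
  [G [E [E v and [E [Z v]]] or [Z v]]]
  [G [E v and [E [E [Z v]] or [Z v]]]]
  [G [G [E [Z v]]] and [E [E [Z v]] or [Z v]]]

3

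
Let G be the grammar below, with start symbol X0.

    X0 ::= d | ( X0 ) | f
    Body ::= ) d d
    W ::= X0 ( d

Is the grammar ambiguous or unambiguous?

Unambiguous

(Body, W are unreachable from X0, so their rules don't affect L(X0).) L(X0) is { openⁿ atom closeⁿ : n ≥ 0 }. The bracket depth fixes n, and the derivation is forced at every step.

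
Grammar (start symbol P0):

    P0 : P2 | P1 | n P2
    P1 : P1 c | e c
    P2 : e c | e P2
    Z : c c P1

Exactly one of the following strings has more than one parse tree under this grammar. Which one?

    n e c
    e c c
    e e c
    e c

n e c: 1 tree
e c c: 1 tree
e e c: 1 tree
e c: 2 trees

e c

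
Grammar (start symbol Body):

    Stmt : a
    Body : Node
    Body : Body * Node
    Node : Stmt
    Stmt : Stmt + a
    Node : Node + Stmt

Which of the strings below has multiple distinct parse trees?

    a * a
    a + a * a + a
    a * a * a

a + a * a + a

a * a: 1 tree
a + a * a + a: 4 trees
a * a * a: 1 tree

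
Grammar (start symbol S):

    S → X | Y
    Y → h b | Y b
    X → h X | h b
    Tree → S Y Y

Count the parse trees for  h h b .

1

Parse trees for h h b:
  [S [X h [X h b]]]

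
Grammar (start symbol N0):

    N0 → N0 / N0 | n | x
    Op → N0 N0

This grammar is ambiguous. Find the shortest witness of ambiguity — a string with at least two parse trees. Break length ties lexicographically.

length 1: no string has ≥2 trees
length 3: no string has ≥2 trees
length 5: n / n / n has 2 parse trees

Two derivations of n / n / n:
  N0 ⇒ N0 / N0 ⇒ N0 / N0 / N0 ⇒ n / N0 / N0 ⇒ n / n / N0 ⇒ n / n / n
  N0 ⇒ N0 / N0 ⇒ n / N0 ⇒ n / N0 / N0 ⇒ n / n / N0 ⇒ n / n / n

n / n / n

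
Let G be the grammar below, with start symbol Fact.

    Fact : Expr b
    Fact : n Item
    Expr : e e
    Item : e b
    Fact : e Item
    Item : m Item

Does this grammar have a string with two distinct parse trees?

Ambiguous

Witness: e e b

Derivation 1: Fact ⇒ Expr b ⇒ e e b
Derivation 2: Fact ⇒ e Item ⇒ e e b

Two distinct leftmost derivations for the same string.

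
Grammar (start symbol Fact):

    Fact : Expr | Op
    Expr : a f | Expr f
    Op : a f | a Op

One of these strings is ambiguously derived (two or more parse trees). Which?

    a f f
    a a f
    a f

a f

a f f: 1 tree
a a f: 1 tree
a f: 2 trees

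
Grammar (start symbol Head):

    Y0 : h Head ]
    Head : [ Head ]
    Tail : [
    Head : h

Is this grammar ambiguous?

(Y0, Tail are unreachable from Head, so their rules don't affect L(Head).) L(Head) is { openⁿ atom closeⁿ : n ≥ 0 }. The bracket depth fixes n, and the derivation is forced at every step.

Unambiguous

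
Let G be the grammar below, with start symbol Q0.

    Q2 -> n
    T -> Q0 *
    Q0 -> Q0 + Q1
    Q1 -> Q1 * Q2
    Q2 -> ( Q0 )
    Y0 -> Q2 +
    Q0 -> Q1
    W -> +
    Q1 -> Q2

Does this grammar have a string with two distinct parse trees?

Unambiguous

Only Q0, Q1, Q2 are reachable from Q0; ignoring the rest: Q0 → Q0 + Q1 | Q1  ;  Q1 → Q1 * Q2 | Q2  — a left-associative chain with Q2 at the bottom. Each string factors uniquely by precedence.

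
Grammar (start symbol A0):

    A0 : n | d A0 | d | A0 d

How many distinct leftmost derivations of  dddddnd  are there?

6

Parse trees for dddddnd:
  [A0 d [A0 d [A0 d [A0 d [A0 d [A0 [A0 n] d]]]]]]
  [A0 d [A0 d [A0 d [A0 d [A0 [A0 d [A0 n]] d]]]]]
  [A0 d [A0 d [A0 d [A0 [A0 d [A0 d [A0 n]]] d]]]]
  [A0 d [A0 d [A0 [A0 d [A0 d [A0 d [A0 n]]]] d]]]
  [A0 d [A0 [A0 d [A0 d [A0 d [A0 d [A0 n]]]]] d]]
  [A0 [A0 d [A0 d [A0 d [A0 d [A0 d [A0 n]]]]]] d]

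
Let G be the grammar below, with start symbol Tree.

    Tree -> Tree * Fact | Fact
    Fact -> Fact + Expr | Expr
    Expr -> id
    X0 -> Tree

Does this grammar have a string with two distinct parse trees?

(X0 is unreachable from Tree, so its rules don't affect L(Tree).) This is a standard precedence ladder (Tree over Fact over Expr), with each level left-recursive on its own operator ('*' at Tree, '+' at Fact). That structure is LR(1), hence unambiguous.

Unambiguous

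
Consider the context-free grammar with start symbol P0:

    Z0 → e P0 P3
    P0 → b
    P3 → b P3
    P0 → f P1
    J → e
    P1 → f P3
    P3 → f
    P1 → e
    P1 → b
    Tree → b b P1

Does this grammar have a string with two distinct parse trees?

(Z0, J, Tree are unreachable from P0, so their rules don't affect L(P0).) Restricted to the reachable nonterminals, every rule has the form A → t or A → t B, and no two rules for the same A share a first terminal. The grammar encodes a DFA — one run per string.

Unambiguous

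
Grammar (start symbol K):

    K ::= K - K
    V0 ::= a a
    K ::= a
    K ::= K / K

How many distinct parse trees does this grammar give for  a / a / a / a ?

5

Parse trees for a / a / a / a:
  [K [K a] / [K [K a] / [K [K a] / [K a]]]]
  [K [K a] / [K [K [K a] / [K a]] / [K a]]]
  [K [K [K a] / [K a]] / [K [K a] / [K a]]]
  [K [K [K a] / [K [K a] / [K a]]] / [K a]]
  [K [K [K [K a] / [K a]] / [K a]] / [K a]]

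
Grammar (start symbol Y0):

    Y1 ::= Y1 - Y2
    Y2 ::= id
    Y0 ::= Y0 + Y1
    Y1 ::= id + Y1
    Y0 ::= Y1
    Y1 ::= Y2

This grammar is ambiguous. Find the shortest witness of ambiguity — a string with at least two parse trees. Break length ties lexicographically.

length 1: no string has ≥2 trees
length 3: id + id has 2 parse trees

Two derivations of id + id:
  Y0 ⇒ Y0 + Y1 ⇒ Y1 + Y1 ⇒ Y2 + Y1 ⇒ id + Y1 ⇒ id + Y2 ⇒ id + id
  Y0 ⇒ Y1 ⇒ id + Y1 ⇒ id + Y2 ⇒ id + id

id + id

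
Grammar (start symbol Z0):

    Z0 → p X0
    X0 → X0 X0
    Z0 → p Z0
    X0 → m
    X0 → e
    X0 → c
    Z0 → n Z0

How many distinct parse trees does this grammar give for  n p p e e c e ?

Parse trees for n p p e e c e:
  [Z0 n [Z0 p [Z0 p [X0 [X0 e] [X0 [X0 e] [X0 [X0 c] [X0 e]]]]]]]
  [Z0 n [Z0 p [Z0 p [X0 [X0 e] [X0 [X0 [X0 e] [X0 c]] [X0 e]]]]]]
  [Z0 n [Z0 p [Z0 p [X0 [X0 [X0 e] [X0 e]] [X0 [X0 c] [X0 e]]]]]]
  [Z0 n [Z0 p [Z0 p [X0 [X0 [X0 e] [X0 [X0 e] [X0 c]]] [X0 e]]]]]
  [Z0 n [Z0 p [Z0 p [X0 [X0 [X0 [X0 e] [X0 e]] [X0 c]] [X0 e]]]]]

5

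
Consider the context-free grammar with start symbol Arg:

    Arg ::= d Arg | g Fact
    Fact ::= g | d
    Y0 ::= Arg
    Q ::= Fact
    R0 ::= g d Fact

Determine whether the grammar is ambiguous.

(Y0, Q, R0 are unreachable from Arg, so their rules don't affect L(Arg).) Restricted to the reachable nonterminals, every rule has the form A → t or A → t B, and no two rules for the same A share a first terminal. The grammar encodes a DFA — one run per string.

Unambiguous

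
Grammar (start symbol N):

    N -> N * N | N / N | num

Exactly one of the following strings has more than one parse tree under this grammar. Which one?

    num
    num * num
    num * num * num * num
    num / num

num: 1 tree
num * num: 1 tree
num * num * num * num: 5 trees
num / num: 1 tree

num * num * num * num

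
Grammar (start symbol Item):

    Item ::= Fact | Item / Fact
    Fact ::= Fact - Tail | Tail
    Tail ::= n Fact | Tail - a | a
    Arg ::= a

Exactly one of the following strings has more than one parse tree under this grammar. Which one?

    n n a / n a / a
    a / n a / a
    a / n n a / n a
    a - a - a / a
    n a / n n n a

a - a - a / a

n n a / n a / a: 1 tree
a / n a / a: 1 tree
a / n n a / n a: 1 tree
a - a - a / a: 4 trees
n a / n n n a: 1 tree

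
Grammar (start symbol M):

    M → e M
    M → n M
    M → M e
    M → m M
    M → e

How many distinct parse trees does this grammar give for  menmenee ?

8

Parse trees for menmenee:
  [M [M m [M e [M n [M m [M e [M n [M e]]]]]]] e]
  [M m [M e [M n [M [M m [M e [M n [M e]]]] e]]]]
  [M m [M e [M n [M m [M e [M n [M e [M e]]]]]]]]
  [M m [M e [M n [M m [M e [M n [M [M e] e]]]]]]]
  [M m [M e [M n [M m [M e [M [M n [M e]] e]]]]]]
  [M m [M e [M n [M m [M [M e [M n [M e]]] e]]]]]
  [M m [M e [M [M n [M m [M e [M n [M e]]]]] e]]]
  [M m [M [M e [M n [M m [M e [M n [M e]]]]]] e]]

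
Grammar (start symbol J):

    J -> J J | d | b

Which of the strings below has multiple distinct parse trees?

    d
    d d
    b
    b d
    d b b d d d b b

d b b d d d b b

d: 1 tree
d d: 1 tree
b: 1 tree
b d: 1 tree
d b b d d d b b: 429 trees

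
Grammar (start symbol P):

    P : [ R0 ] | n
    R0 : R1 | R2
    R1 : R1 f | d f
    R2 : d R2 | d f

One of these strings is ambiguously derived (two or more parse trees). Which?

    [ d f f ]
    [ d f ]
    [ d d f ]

[ d f ]

[ d f f ]: 1 tree
[ d f ]: 2 trees
[ d d f ]: 1 tree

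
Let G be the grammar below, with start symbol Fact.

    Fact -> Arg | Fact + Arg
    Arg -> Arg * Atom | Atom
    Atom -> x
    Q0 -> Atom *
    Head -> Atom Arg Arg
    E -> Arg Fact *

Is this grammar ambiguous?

(Q0, Head, E are unreachable from Fact, so their rules don't affect L(Fact).) This is a standard precedence ladder (Fact over Arg over Atom), with each level left-recursive on its own operator ('+' at Fact, '*' at Arg). That structure is LR(1), hence unambiguous.

Unambiguous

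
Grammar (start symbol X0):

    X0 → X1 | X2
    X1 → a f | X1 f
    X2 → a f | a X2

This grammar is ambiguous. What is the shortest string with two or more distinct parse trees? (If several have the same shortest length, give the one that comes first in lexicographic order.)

a f

length 2: a f has 2 parse trees

Two derivations of a f:
  X0 ⇒ X1 ⇒ a f
  X0 ⇒ X2 ⇒ a f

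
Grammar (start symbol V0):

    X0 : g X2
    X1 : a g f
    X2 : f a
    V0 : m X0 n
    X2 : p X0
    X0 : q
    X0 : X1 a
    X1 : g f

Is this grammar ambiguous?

Ambiguous

Witness: m g f a n

Derivation 1: V0 ⇒ m X0 n ⇒ m g X2 n ⇒ m g f a n
Derivation 2: V0 ⇒ m X0 n ⇒ m X1 a n ⇒ m g f a n

Two distinct leftmost derivations for the same string.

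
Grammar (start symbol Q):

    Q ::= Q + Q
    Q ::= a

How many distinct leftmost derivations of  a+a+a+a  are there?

5

Parse trees for a+a+a+a:
  [Q [Q a] + [Q [Q a] + [Q [Q a] + [Q a]]]]
  [Q [Q a] + [Q [Q [Q a] + [Q a]] + [Q a]]]
  [Q [Q [Q a] + [Q a]] + [Q [Q a] + [Q a]]]
  [Q [Q [Q a] + [Q [Q a] + [Q a]]] + [Q a]]
  [Q [Q [Q [Q a] + [Q a]] + [Q a]] + [Q a]]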